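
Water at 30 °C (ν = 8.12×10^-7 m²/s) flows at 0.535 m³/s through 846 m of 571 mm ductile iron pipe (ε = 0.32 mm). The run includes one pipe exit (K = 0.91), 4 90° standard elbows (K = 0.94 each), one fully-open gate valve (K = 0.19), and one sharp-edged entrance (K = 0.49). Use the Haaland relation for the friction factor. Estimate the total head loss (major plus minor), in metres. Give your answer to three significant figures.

H_L ≈ 6.94 m

V = 4Q/(πD²) = 2.089 m/s; V²/2g = 0.2225 m
Re = 1.47×10^6, ε/D = 5.60×10^-4 → f = 0.01745 (Haaland)
Major: h_f = f(L/D)·V²/2g = 0.01745·1482·0.2225 = 5.751 m
Minor: ΣK = 5.35; h_m = ΣK·V²/2g = 1.190 m
Total H_L = 5.751 + 1.190 = 6.942 m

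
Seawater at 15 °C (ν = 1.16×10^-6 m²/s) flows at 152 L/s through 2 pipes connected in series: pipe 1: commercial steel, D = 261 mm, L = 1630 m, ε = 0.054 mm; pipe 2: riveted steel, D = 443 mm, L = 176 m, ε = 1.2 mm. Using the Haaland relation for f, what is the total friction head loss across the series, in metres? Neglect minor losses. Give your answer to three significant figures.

H ≈ 39.2 m

Pipe 1: V = 2.841 m/s, Re = 6.39×10^5, ε/D = 2.07×10^-4, f = 0.01507, h_1 = f(L/D)V²/2g = 38.72 m
Pipe 2: V = 0.9862 m/s, Re = 3.77×10^5, ε/D = 0.00271, f = 0.02583, h_2 = f(L/D)V²/2g = 0.5086 m
Series → Q common, losses add: H = Σh = 39.23 m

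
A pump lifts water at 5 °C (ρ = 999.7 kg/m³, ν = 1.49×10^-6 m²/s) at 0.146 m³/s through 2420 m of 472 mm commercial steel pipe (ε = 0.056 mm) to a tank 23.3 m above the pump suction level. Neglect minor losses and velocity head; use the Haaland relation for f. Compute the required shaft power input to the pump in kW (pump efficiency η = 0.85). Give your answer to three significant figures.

V = 4Q/(πD²) = 0.8344 m/s; Re = 2.64×10^5; ε/D = 1.19×10^-4; f = 0.01566
h_f = f(L/D)V²/2g = 2.850 m
Total head H = z + h_f = 23.3 + 2.850 = 26.15 m
P_hyd = ρgQH = 999.7·9.81·0.146·26.15 = 37.44 kW
P_shaft = P_hyd/η = 37.44/0.85 = 44.05 kW

P_shaft ≈ 44.0 kW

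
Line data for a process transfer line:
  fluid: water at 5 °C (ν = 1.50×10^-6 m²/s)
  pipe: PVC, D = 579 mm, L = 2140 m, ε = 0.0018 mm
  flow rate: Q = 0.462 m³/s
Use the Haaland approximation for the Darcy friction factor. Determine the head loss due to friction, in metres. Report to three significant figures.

V = 4Q/(πD²) = 4·0.462/(π·0.579²) = 1.755 m/s
Re = VD/ν = 1.755·0.579/1.50×10^-6 = 6.77×10^5 → turbulent
ε/D = 0.0018/579 = 3.11×10^-6
Haaland: f = 0.01242
h_f = f(L/D)V²/(2g) = 0.01242·(2140/0.579)·1.755²/(2·9.81) = 7.206 m

h_f ≈ 7.21 m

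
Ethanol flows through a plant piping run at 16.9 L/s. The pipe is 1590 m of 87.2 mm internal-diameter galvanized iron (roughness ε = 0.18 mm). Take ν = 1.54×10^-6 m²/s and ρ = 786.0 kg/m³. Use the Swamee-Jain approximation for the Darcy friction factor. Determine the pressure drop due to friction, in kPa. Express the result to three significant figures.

Δp ≈ 1430 kPa

V = 4Q/(πD²) = 4·0.0169/(π·0.0872²) = 2.830 m/s
Re = VD/ν = 2.830·0.0872/1.54×10^-6 = 1.60×10^5 → turbulent
ε/D = 0.18/87.2 = 0.00206
Swamee-Jain: f = 0.02488
h_f = f(L/D)V²/(2g) = 0.02488·(1590/0.0872)·2.830²/(2·9.81) = 185.2 m
Δp = ρg·h_f = 786.0·9.81·185.2 = 1428 kPa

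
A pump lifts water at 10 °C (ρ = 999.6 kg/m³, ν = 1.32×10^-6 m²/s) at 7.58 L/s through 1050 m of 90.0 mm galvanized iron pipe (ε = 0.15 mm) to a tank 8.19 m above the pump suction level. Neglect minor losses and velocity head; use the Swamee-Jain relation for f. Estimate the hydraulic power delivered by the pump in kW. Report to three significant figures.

P_hyd ≈ 2.17 kW

V = 4Q/(πD²) = 1.192 m/s; Re = 8.12×10^4; ε/D = 0.00167; f = 0.02481
h_f = f(L/D)V²/2g = 20.94 m
Total head H = z + h_f = 8.19 + 20.94 = 29.13 m
P_hyd = ρgQH = 999.6·9.81·0.00758·29.13 = 2.166 kW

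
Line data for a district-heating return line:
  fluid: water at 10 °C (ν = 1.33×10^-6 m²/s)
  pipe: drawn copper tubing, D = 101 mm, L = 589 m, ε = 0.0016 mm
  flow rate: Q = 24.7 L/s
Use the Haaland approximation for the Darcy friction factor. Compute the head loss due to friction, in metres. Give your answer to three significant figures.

V = 4Q/(πD²) = 4·0.0247/(π·0.101²) = 3.083 m/s
Re = VD/ν = 3.083·0.101/1.33×10^-6 = 2.34×10^5 → turbulent
ε/D = 0.0016/101 = 1.58×10^-5
Haaland: f = 0.01514
h_f = f(L/D)V²/(2g) = 0.01514·(589/0.101)·3.083²/(2·9.81) = 42.78 m

h_f ≈ 42.8 m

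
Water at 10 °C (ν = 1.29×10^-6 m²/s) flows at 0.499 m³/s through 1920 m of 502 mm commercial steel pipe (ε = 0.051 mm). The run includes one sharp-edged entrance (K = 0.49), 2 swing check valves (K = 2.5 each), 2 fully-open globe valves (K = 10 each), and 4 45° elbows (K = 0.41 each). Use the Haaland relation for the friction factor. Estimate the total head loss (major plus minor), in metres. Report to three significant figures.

V = 4Q/(πD²) = 2.521 m/s; V²/2g = 0.3240 m
Re = 9.81×10^5, ε/D = 1.02×10^-4 → f = 0.01337 (Haaland)
Major: h_f = f(L/D)·V²/2g = 0.01337·3825·0.3240 = 16.57 m
Minor: ΣK = 27.1; h_m = ΣK·V²/2g = 8.789 m
Total H_L = 16.57 + 8.789 = 25.36 m

H_L ≈ 25.4 m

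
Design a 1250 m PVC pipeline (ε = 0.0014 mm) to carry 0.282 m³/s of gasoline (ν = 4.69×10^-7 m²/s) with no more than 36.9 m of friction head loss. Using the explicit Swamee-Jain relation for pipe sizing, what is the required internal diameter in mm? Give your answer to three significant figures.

D ≈ 297 mm

Swamee-Jain (Type III): D = 0.66·[ε^1.25·(LQ²/(gh_f))^4.75 + ν·Q^9.4·(L/(gh_f))^5.2]^0.04
LQ²/(gh_f) = 0.2746; L/(gh_f) = 3.453
Term 1 = ε^1.25·(…)^4.75 = 1.04×10^-10; Term 2 = ν·Q^9.4·(…)^5.2 = 2.01×10^-9
D = 0.66·(1.04×10^-10 + 2.01×10^-9)^0.04 = 0.2968 m = 297 mm
Check: V = 4.08 m/s, Re = 2.58×10^6, f = 0.01017, h_f = 36.2 m ≈ 36.9 m ✓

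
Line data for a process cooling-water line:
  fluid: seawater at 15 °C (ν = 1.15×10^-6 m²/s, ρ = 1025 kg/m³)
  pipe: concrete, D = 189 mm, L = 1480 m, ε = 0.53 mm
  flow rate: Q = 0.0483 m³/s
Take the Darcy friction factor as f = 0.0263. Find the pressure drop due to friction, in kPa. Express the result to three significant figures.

Δp ≈ 313 kPa

V = 4Q/(πD²) = 4·0.0483/(π·0.189²) = 1.722 m/s
h_f = f(L/D)V²/(2g) = 0.02630·(1480/0.189)·1.722²/(2·9.81) = 31.11 m
Δp = ρg·h_f = 1025·9.81·31.11 = 312.8 kPa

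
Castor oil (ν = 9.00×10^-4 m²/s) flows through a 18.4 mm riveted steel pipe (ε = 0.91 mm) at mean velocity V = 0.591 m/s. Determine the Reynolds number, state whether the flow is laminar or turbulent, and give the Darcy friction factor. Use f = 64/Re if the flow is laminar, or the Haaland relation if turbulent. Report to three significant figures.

Re ≈ 12.1; laminar; f = 64/Re ≈ 5.30

Re = VD/ν = 0.5910·0.0184/9.00×10^-4 = 12.1
Re < 2300 → laminar → f = 64/Re = 5.297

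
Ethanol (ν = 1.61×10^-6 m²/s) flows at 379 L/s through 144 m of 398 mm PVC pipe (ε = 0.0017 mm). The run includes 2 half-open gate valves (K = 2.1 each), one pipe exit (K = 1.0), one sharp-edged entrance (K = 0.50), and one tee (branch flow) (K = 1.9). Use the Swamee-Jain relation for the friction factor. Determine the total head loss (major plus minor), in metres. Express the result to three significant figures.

V = 4Q/(πD²) = 3.046 m/s; V²/2g = 0.4730 m
Re = 7.53×10^5, ε/D = 4.27×10^-6 → f = 0.01227 (Swamee-Jain)
Major: h_f = f(L/D)·V²/2g = 0.01227·361.8·0.4730 = 2.100 m
Minor: ΣK = 7.60; h_m = ΣK·V²/2g = 3.595 m
Total H_L = 2.100 + 3.595 = 5.695 m

H_L ≈ 5.69 m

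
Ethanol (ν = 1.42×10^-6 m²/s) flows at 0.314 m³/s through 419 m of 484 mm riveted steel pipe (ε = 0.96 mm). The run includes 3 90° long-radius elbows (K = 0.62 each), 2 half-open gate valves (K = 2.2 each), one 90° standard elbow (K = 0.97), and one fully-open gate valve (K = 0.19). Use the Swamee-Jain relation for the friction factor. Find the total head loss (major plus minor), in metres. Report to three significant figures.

H_L ≈ 4.16 m

V = 4Q/(πD²) = 1.707 m/s; V²/2g = 0.1485 m
Re = 5.82×10^5, ε/D = 0.00198 → f = 0.02379 (Swamee-Jain)
Major: h_f = f(L/D)·V²/2g = 0.02379·865.7·0.1485 = 3.058 m
Minor: ΣK = 7.42; h_m = ΣK·V²/2g = 1.102 m
Total H_L = 3.058 + 1.102 = 4.159 m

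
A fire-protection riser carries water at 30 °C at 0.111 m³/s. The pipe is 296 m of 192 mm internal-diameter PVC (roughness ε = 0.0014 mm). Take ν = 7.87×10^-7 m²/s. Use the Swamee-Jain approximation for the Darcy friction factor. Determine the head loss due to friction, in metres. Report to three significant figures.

V = 4Q/(πD²) = 4·0.111/(π·0.192²) = 3.834 m/s
Re = VD/ν = 3.834·0.192/7.87×10^-7 = 9.35×10^5 → turbulent
ε/D = 0.0014/192 = 7.29×10^-6
Swamee-Jain: f = 0.01191
h_f = f(L/D)V²/(2g) = 0.01191·(296/0.192)·3.834²/(2·9.81) = 13.76 m

h_f ≈ 13.8 m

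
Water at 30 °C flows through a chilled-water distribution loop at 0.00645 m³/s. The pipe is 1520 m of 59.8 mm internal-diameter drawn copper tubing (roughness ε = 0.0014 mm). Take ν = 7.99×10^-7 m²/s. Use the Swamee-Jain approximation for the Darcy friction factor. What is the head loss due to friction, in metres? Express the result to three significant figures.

V = 4Q/(πD²) = 4·0.00645/(π·0.0598²) = 2.297 m/s
Re = VD/ν = 2.297·0.0598/7.99×10^-7 = 1.72×10^5 → turbulent
ε/D = 0.0014/59.8 = 2.34×10^-5
Swamee-Jain: f = 0.01620
h_f = f(L/D)V²/(2g) = 0.01620·(1520/0.0598)·2.297²/(2·9.81) = 110.7 m

h_f ≈ 111 m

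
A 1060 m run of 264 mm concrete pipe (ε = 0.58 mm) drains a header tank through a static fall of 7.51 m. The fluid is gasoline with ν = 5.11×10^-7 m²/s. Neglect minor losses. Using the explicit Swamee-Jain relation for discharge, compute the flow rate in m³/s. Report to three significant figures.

Q ≈ 0.0673 m³/s

Swamee-Jain (Type II): Q = -0.965·√(gD⁵h_f/L)·ln[ε/(3.7D) + √(3.17ν²L/(gD³h_f))]
√(gD⁵h_f/L) = √(9.81·0.264⁵·7.51/1060) = 0.009441
ε/(3.7D) = 5.94×10^-4; √(3.17ν²L/(gD³h_f)) = 2.54×10^-5
Q = -0.965·0.009441·ln(6.192×10^-4) = 0.06730 m³/s
Check: V = 1.23 m/s, Re = 6.35×10^5, f = 0.02438, h_f = 7.54 m ≈ 7.51 m ✓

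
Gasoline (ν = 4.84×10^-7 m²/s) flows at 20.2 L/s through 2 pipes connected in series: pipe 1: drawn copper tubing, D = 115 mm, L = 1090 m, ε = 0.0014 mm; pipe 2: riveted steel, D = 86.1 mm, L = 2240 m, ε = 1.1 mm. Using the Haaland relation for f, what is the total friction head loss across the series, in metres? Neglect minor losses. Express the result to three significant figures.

H ≈ 685 m

Pipe 1: V = 1.945 m/s, Re = 4.62×10^5, ε/D = 1.22×10^-5, f = 0.01338, h_1 = f(L/D)V²/2g = 24.45 m
Pipe 2: V = 3.469 m/s, Re = 6.17×10^5, ε/D = 0.0128, f = 0.04141, h_2 = f(L/D)V²/2g = 661.0 m
Series → Q common, losses add: H = Σh = 685.4 m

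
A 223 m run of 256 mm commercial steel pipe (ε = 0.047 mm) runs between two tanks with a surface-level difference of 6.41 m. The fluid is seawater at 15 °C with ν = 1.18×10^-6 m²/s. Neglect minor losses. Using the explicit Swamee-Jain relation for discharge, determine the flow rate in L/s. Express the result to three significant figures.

Swamee-Jain (Type II): Q = -0.965·√(gD⁵h_f/L)·ln[ε/(3.7D) + √(3.17ν²L/(gD³h_f))]
√(gD⁵h_f/L) = √(9.81·0.256⁵·6.41/223) = 0.01761
ε/(3.7D) = 4.96×10^-5; √(3.17ν²L/(gD³h_f)) = 3.05×10^-5
Q = -0.965·0.01761·ln(8.016×10^-5) = 0.1603 m³/s
Check: V = 3.11 m/s, Re = 6.75×10^5, f = 0.01498, h_f = 6.45 m ≈ 6.41 m ✓

Q ≈ 160 L/s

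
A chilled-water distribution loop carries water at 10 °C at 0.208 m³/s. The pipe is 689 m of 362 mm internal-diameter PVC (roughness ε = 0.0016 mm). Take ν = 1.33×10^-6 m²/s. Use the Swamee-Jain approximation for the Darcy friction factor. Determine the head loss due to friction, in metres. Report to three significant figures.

V = 4Q/(πD²) = 4·0.208/(π·0.362²) = 2.021 m/s
Re = VD/ν = 2.021·0.362/1.33×10^-6 = 5.50×10^5 → turbulent
ε/D = 0.0016/362 = 4.42×10^-6
Swamee-Jain: f = 0.01295
h_f = f(L/D)V²/(2g) = 0.01295·(689/0.362)·2.021²/(2·9.81) = 5.129 m

h_f ≈ 5.13 m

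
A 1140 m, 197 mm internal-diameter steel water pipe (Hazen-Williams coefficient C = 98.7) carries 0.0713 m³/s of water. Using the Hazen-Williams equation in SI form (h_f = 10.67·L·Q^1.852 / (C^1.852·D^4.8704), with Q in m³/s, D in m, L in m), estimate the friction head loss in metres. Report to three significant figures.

h_f ≈ 50.6 m

h_f = 10.67·1140·0.0713^1.852 / (98.7^1.852·0.197^4.8704) = 50.55 m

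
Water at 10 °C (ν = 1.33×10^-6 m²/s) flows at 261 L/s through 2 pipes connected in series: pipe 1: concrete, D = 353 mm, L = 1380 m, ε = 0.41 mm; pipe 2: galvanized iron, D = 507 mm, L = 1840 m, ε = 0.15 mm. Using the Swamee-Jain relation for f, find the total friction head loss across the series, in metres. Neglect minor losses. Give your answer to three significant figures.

H ≈ 34.6 m

Pipe 1: V = 2.667 m/s, Re = 7.08×10^5, ε/D = 0.00116, f = 0.02086, h_1 = f(L/D)V²/2g = 29.56 m
Pipe 2: V = 1.293 m/s, Re = 4.93×10^5, ε/D = 2.96×10^-4, f = 0.01636, h_2 = f(L/D)V²/2g = 5.057 m
Series → Q common, losses add: H = Σh = 34.62 m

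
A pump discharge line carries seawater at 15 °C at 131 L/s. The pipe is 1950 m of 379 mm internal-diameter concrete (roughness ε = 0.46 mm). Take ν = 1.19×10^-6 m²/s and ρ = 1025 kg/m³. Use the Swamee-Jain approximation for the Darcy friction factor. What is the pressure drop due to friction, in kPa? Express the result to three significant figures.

Δp ≈ 76.2 kPa

V = 4Q/(πD²) = 4·0.131/(π·0.379²) = 1.161 m/s
Re = VD/ν = 1.161·0.379/1.19×10^-6 = 3.70×10^5 → turbulent
ε/D = 0.46/379 = 0.00121
Swamee-Jain: f = 0.02143
h_f = f(L/D)V²/(2g) = 0.02143·(1950/0.379)·1.161²/(2·9.81) = 7.577 m
Δp = ρg·h_f = 1025·9.81·7.577 = 76.19 kPa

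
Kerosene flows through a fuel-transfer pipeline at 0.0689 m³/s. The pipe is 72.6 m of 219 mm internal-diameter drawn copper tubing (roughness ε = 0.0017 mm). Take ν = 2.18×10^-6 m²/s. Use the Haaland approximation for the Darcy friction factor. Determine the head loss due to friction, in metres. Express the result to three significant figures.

V = 4Q/(πD²) = 4·0.0689/(π·0.219²) = 1.829 m/s
Re = VD/ν = 1.829·0.219/2.18×10^-6 = 1.84×10^5 → turbulent
ε/D = 0.0017/219 = 7.76×10^-6
Haaland: f = 0.01580
h_f = f(L/D)V²/(2g) = 0.01580·(72.6/0.219)·1.829²/(2·9.81) = 0.8932 m

h_f ≈ 0.893 m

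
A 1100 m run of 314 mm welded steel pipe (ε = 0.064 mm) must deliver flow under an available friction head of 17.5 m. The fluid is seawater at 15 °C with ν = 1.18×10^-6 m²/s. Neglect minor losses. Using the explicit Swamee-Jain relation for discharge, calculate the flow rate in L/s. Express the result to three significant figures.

Swamee-Jain (Type II): Q = -0.965·√(gD⁵h_f/L)·ln[ε/(3.7D) + √(3.17ν²L/(gD³h_f))]
√(gD⁵h_f/L) = √(9.81·0.314⁵·17.5/1100) = 0.02183
ε/(3.7D) = 5.51×10^-5; √(3.17ν²L/(gD³h_f)) = 3.02×10^-5
Q = -0.965·0.02183·ln(8.531×10^-5) = 0.1973 m³/s
Check: V = 2.55 m/s, Re = 6.78×10^5, f = 0.01518, h_f = 17.6 m ≈ 17.5 m ✓

Q ≈ 197 L/s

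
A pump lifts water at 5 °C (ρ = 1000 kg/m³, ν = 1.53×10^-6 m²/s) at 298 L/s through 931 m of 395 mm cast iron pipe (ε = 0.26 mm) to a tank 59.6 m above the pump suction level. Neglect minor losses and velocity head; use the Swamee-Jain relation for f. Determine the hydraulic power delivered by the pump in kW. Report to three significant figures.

P_hyd ≈ 213 kW

V = 4Q/(πD²) = 2.432 m/s; Re = 6.28×10^5; ε/D = 6.58×10^-4; f = 0.01854
h_f = f(L/D)V²/2g = 13.17 m
Total head H = z + h_f = 59.6 + 13.17 = 72.77 m
P_hyd = ρgQH = 1000·9.81·0.298·72.77 = 212.7 kW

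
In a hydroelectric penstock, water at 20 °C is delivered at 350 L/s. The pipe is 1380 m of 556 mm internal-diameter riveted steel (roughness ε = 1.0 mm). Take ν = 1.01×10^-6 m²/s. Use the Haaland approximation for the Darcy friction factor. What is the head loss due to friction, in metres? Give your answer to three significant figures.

h_f ≈ 6.06 m

V = 4Q/(πD²) = 4·0.350/(π·0.556²) = 1.442 m/s
Re = VD/ν = 1.442·0.556/1.01×10^-6 = 7.94×10^5 → turbulent
ε/D = 1.0/556 = 0.00180
Haaland: f = 0.02304
h_f = f(L/D)V²/(2g) = 0.02304·(1380/0.556)·1.442²/(2·9.81) = 6.057 m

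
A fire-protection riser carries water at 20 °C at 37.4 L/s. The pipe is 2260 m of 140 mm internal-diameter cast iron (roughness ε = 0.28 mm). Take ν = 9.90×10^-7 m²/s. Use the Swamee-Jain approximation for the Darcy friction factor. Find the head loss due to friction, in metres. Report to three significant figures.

h_f ≈ 117 m

V = 4Q/(πD²) = 4·0.0374/(π·0.140²) = 2.430 m/s
Re = VD/ν = 2.430·0.140/9.90×10^-7 = 3.44×10^5 → turbulent
ε/D = 0.28/140 = 0.00200
Swamee-Jain: f = 0.02409
h_f = f(L/D)V²/(2g) = 0.02409·(2260/0.140)·2.430²/(2·9.81) = 117.0 m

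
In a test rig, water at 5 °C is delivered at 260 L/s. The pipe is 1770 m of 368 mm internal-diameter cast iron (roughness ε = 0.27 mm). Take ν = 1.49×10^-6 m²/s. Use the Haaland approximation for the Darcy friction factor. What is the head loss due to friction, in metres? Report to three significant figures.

V = 4Q/(πD²) = 4·0.260/(π·0.368²) = 2.444 m/s
Re = VD/ν = 2.444·0.368/1.49×10^-6 = 6.04×10^5 → turbulent
ε/D = 0.27/368 = 7.34×10^-4
Haaland: f = 0.01881
h_f = f(L/D)V²/(2g) = 0.01881·(1770/0.368)·2.444²/(2·9.81) = 27.56 m

h_f ≈ 27.6 m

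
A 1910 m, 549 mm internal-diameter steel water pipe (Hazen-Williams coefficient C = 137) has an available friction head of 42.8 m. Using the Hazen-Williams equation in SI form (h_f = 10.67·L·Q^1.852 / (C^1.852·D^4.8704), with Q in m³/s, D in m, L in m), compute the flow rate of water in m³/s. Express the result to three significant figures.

Q ≈ 1.01 m³/s

Rearranging: Q = [h_f·C^1.852·D^4.8704 / (10.67·L)]^(1/1.852)
Q = [42.8·137^1.852·0.549^4.8704 / (10.67·1910)]^0.540 = 1.014 m³/s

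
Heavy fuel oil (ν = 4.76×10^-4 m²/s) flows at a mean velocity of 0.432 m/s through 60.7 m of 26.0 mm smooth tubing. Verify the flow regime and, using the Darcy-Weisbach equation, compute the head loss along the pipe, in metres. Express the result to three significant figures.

h_f ≈ 60.2 m

Re = VD/ν = 0.432·0.02600/4.76×10^-4 = 23.6 → laminar (Re < 2300)
f = 64/Re = 2.712
h_f = f(L/D)V²/(2g) = 2.712·(60.7/0.02600)·0.432²/(2·9.81) = 60.23 m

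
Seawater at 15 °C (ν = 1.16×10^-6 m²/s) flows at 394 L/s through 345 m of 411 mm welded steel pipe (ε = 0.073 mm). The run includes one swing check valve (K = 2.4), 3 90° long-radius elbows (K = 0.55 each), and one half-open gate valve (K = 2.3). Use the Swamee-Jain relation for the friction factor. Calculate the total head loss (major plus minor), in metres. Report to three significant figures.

V = 4Q/(πD²) = 2.970 m/s; V²/2g = 0.4495 m
Re = 1.05×10^6, ε/D = 1.78×10^-4 → f = 0.01447 (Swamee-Jain)
Major: h_f = f(L/D)·V²/2g = 0.01447·839.4·0.4495 = 5.462 m
Minor: ΣK = 6.35; h_m = ΣK·V²/2g = 2.854 m
Total H_L = 5.462 + 2.854 = 8.316 m

H_L ≈ 8.32 m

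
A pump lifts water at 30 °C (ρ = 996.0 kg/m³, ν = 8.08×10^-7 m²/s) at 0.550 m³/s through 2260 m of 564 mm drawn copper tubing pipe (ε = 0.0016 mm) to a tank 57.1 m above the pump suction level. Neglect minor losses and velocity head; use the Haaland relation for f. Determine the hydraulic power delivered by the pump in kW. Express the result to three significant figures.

P_hyd ≈ 365 kW

V = 4Q/(πD²) = 2.201 m/s; Re = 1.54×10^6; ε/D = 2.84×10^-6; f = 0.01086
h_f = f(L/D)V²/2g = 10.74 m
Total head H = z + h_f = 57.1 + 10.74 = 67.84 m
P_hyd = ρgQH = 996.0·9.81·0.550·67.84 = 364.6 kW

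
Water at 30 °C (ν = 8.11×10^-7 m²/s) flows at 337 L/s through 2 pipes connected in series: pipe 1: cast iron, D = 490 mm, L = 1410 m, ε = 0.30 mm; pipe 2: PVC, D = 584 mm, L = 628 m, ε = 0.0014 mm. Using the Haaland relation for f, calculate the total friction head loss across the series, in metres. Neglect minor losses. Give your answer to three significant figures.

H ≈ 9.40 m

Pipe 1: V = 1.787 m/s, Re = 1.08×10^6, ε/D = 6.12×10^-4, f = 0.01787, h_1 = f(L/D)V²/2g = 8.372 m
Pipe 2: V = 1.258 m/s, Re = 9.06×10^5, ε/D = 2.40×10^-6, f = 0.01182, h_2 = f(L/D)V²/2g = 1.025 m
Series → Q common, losses add: H = Σh = 9.397 m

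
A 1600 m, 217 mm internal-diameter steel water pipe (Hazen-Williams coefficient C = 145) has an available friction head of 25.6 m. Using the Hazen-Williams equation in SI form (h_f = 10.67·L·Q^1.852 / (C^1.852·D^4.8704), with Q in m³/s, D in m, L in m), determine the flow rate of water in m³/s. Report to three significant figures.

Rearranging: Q = [h_f·C^1.852·D^4.8704 / (10.67·L)]^(1/1.852)
Q = [25.6·145^1.852·0.217^4.8704 / (10.67·1600)]^0.540 = 0.07790 m³/s

Q ≈ 0.0779 m³/s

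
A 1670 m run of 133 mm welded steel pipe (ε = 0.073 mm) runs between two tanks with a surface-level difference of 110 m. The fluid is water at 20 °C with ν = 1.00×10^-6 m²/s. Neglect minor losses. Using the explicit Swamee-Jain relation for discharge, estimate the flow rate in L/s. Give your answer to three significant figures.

Swamee-Jain (Type II): Q = -0.965·√(gD⁵h_f/L)·ln[ε/(3.7D) + √(3.17ν²L/(gD³h_f))]
√(gD⁵h_f/L) = √(9.81·0.133⁵·110/1670) = 0.005186
ε/(3.7D) = 1.48×10^-4; √(3.17ν²L/(gD³h_f)) = 4.57×10^-5
Q = -0.965·0.005186·ln(1.940×10^-4) = 0.04277 m³/s
Check: V = 3.08 m/s, Re = 4.09×10^5, f = 0.01826, h_f = 111 m ≈ 110 m ✓

Q ≈ 42.8 L/s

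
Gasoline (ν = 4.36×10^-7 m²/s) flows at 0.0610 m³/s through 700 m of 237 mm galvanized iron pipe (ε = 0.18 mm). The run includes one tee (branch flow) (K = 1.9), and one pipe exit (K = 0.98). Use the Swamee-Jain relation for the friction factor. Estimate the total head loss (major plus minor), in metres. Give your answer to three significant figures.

V = 4Q/(πD²) = 1.383 m/s; V²/2g = 0.09745 m
Re = 7.52×10^5, ε/D = 7.59×10^-4 → f = 0.01898 (Swamee-Jain)
Major: h_f = f(L/D)·V²/2g = 0.01898·2954·0.09745 = 5.463 m
Minor: ΣK = 2.88; h_m = ΣK·V²/2g = 0.2807 m
Total H_L = 5.463 + 0.2807 = 5.744 m

H_L ≈ 5.74 m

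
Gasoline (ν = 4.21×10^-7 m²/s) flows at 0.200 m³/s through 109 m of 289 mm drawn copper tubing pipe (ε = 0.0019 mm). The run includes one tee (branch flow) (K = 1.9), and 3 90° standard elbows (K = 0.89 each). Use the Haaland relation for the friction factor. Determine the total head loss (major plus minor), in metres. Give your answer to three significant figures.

H_L ≈ 4.04 m

V = 4Q/(πD²) = 3.049 m/s; V²/2g = 0.4738 m
Re = 2.09×10^6, ε/D = 6.57×10^-6 → f = 0.01047 (Haaland)
Major: h_f = f(L/D)·V²/2g = 0.01047·377.2·0.4738 = 1.870 m
Minor: ΣK = 4.57; h_m = ΣK·V²/2g = 2.165 m
Total H_L = 1.870 + 2.165 = 4.035 m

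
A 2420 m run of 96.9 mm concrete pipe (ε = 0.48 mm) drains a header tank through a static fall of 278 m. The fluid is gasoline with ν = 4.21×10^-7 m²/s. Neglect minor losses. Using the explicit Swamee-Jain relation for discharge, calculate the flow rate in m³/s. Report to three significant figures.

Swamee-Jain (Type II): Q = -0.965·√(gD⁵h_f/L)·ln[ε/(3.7D) + √(3.17ν²L/(gD³h_f))]
√(gD⁵h_f/L) = √(9.81·0.0969⁵·278/2420) = 0.003103
ε/(3.7D) = 0.00134; √(3.17ν²L/(gD³h_f)) = 2.34×10^-5
Q = -0.965·0.003103·ln(0.001362) = 0.01976 m³/s
Check: V = 2.68 m/s, Re = 6.17×10^5, f = 0.03052, h_f = 279 m ≈ 278 m ✓

Q ≈ 0.0198 m³/s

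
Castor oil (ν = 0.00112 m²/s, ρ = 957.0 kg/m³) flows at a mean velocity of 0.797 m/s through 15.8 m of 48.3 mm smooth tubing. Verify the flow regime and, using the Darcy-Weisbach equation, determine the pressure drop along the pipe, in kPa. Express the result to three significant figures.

Re = VD/ν = 0.797·0.04830/0.00112 = 34.4 → laminar (Re < 2300)
f = 64/Re = 1.862
h_f = f(L/D)V²/(2g) = 1.862·(15.8/0.04830)·0.797²/(2·9.81) = 19.72 m
Δp = ρg·h_f = 957.0·9.81·19.72 = 185.1 kPa

Δp ≈ 185 kPa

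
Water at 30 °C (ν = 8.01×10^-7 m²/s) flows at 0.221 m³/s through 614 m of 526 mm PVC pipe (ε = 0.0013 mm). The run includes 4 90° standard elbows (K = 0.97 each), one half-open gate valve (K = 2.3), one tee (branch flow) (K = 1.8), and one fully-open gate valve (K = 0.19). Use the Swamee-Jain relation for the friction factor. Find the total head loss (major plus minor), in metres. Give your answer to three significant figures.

V = 4Q/(πD²) = 1.017 m/s; V²/2g = 0.05272 m
Re = 6.68×10^5, ε/D = 2.47×10^-6 → f = 0.01249 (Swamee-Jain)
Major: h_f = f(L/D)·V²/2g = 0.01249·1167·0.05272 = 0.7684 m
Minor: ΣK = 8.17; h_m = ΣK·V²/2g = 0.4307 m
Total H_L = 0.7684 + 0.4307 = 1.199 m

H_L ≈ 1.20 m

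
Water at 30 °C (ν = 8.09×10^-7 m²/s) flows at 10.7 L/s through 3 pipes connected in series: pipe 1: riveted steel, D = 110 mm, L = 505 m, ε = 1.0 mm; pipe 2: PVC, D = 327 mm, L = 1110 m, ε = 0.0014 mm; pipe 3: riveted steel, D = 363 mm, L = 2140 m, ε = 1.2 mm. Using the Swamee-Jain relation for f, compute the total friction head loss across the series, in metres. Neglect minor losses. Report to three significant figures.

H ≈ 11.2 m

Pipe 1: V = 1.126 m/s, Re = 1.53×10^5, ε/D = 0.00909, f = 0.03732, h_1 = f(L/D)V²/2g = 11.07 m
Pipe 2: V = 0.1274 m/s, Re = 5.15×10^4, ε/D = 4.28×10^-6, f = 0.02064, h_2 = f(L/D)V²/2g = 0.05797 m
Pipe 3: V = 0.1034 m/s, Re = 4.64×10^4, ε/D = 0.00331, f = 0.02970, h_3 = f(L/D)V²/2g = 0.09541 m
Series → Q common, losses add: H = Σh = 11.22 m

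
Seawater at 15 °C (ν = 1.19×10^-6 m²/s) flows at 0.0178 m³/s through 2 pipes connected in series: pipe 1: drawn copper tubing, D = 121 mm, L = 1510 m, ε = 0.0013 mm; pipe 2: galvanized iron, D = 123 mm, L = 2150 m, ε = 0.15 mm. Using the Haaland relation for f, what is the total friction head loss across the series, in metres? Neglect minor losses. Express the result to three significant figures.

H ≈ 68.9 m

Pipe 1: V = 1.548 m/s, Re = 1.57×10^5, ε/D = 1.07×10^-5, f = 0.01630, h_1 = f(L/D)V²/2g = 24.85 m
Pipe 2: V = 1.498 m/s, Re = 1.55×10^5, ε/D = 0.00122, f = 0.02204, h_2 = f(L/D)V²/2g = 44.06 m
Series → Q common, losses add: H = Σh = 68.91 m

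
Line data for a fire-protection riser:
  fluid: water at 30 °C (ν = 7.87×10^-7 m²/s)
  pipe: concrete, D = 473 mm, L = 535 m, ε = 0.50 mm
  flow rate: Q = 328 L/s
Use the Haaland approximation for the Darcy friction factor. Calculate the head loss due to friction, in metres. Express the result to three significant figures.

V = 4Q/(πD²) = 4·0.328/(π·0.473²) = 1.867 m/s
Re = VD/ν = 1.867·0.473/7.87×10^-7 = 1.12×10^6 → turbulent
ε/D = 0.50/473 = 0.00106
Haaland: f = 0.02017
h_f = f(L/D)V²/(2g) = 0.02017·(535/0.473)·1.867²/(2·9.81) = 4.052 m

h_f ≈ 4.05 m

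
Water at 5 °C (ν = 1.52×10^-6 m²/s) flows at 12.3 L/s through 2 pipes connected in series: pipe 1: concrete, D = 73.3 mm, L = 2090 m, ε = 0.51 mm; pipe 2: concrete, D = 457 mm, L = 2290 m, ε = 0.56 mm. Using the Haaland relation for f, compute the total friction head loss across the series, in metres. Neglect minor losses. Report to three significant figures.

H ≈ 422 m

Pipe 1: V = 2.915 m/s, Re = 1.41×10^5, ε/D = 0.00696, f = 0.03421, h_1 = f(L/D)V²/2g = 422.4 m
Pipe 2: V = 0.07499 m/s, Re = 2.25×10^4, ε/D = 0.00123, f = 0.02745, h_2 = f(L/D)V²/2g = 0.03942 m
Series → Q common, losses add: H = Σh = 422.5 m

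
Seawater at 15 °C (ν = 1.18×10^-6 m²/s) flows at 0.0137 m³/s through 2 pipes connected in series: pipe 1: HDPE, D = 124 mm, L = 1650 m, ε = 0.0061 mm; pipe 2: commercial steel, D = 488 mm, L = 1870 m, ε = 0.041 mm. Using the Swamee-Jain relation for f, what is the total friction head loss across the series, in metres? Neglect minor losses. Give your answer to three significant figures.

H ≈ 15.3 m

Pipe 1: V = 1.134 m/s, Re = 1.19×10^5, ε/D = 4.92×10^-5, f = 0.01755, h_1 = f(L/D)V²/2g = 15.32 m
Pipe 2: V = 0.07325 m/s, Re = 3.03×10^4, ε/D = 8.40×10^-5, f = 0.02358, h_2 = f(L/D)V²/2g = 0.02471 m
Series → Q common, losses add: H = Σh = 15.34 m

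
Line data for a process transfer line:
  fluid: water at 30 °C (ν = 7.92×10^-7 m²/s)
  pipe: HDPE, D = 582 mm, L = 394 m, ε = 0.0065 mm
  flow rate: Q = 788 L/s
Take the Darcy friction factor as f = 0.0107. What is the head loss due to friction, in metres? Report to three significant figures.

V = 4Q/(πD²) = 4·0.788/(π·0.582²) = 2.962 m/s
h_f = f(L/D)V²/(2g) = 0.01070·(394/0.582)·2.962²/(2·9.81) = 3.239 m

h_f ≈ 3.24 m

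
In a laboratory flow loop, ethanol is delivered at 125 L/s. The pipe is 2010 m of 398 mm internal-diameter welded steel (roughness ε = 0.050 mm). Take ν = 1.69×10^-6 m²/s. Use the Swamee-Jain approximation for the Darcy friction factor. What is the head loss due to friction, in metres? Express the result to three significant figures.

h_f ≈ 4.21 m

V = 4Q/(πD²) = 4·0.125/(π·0.398²) = 1.005 m/s
Re = VD/ν = 1.005·0.398/1.69×10^-6 = 2.37×10^5 → turbulent
ε/D = 0.050/398 = 1.26×10^-4
Swamee-Jain: f = 0.01619
h_f = f(L/D)V²/(2g) = 0.01619·(2010/0.398)·1.005²/(2·9.81) = 4.207 m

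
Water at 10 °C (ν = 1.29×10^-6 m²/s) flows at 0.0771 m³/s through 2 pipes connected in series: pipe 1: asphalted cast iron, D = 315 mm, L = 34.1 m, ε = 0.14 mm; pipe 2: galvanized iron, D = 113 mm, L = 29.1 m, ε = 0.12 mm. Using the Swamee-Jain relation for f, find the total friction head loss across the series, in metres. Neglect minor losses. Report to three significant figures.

Pipe 1: V = 0.9893 m/s, Re = 2.42×10^5, ε/D = 4.44×10^-4, f = 0.01832, h_1 = f(L/D)V²/2g = 0.09893 m
Pipe 2: V = 7.688 m/s, Re = 6.73×10^5, ε/D = 0.00106, f = 0.02046, h_2 = f(L/D)V²/2g = 15.87 m
Series → Q common, losses add: H = Σh = 15.97 m

H ≈ 16.0 m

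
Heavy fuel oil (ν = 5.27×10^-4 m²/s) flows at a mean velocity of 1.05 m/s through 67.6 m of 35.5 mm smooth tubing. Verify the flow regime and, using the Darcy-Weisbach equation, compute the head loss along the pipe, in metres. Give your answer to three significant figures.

Re = VD/ν = 1.05·0.03550/5.27×10^-4 = 70.7 → laminar (Re < 2300)
f = 64/Re = 0.9048
h_f = f(L/D)V²/(2g) = 0.9048·(67.6/0.03550)·1.05²/(2·9.81) = 96.82 m

h_f ≈ 96.8 m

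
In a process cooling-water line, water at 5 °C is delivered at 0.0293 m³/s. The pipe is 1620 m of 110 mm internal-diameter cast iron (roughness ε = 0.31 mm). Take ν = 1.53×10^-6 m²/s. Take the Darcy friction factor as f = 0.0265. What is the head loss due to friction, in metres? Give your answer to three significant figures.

h_f ≈ 189 m

V = 4Q/(πD²) = 4·0.0293/(π·0.110²) = 3.083 m/s
h_f = f(L/D)V²/(2g) = 0.02650·(1620/0.110)·3.083²/(2·9.81) = 189.1 m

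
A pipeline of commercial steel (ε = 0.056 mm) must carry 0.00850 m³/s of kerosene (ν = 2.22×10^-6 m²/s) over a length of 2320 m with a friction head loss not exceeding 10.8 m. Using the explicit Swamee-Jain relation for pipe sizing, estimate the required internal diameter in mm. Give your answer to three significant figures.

Swamee-Jain (Type III): D = 0.66·[ε^1.25·(LQ²/(gh_f))^4.75 + ν·Q^9.4·(L/(gh_f))^5.2]^0.04
LQ²/(gh_f) = 0.001582; L/(gh_f) = 21.90
Term 1 = ε^1.25·(…)^4.75 = 2.41×10^-19; Term 2 = ν·Q^9.4·(…)^5.2 = 7.13×10^-19
D = 0.66·(2.41×10^-19 + 7.13×10^-19)^0.04 = 0.1255 m = 126 mm
Check: V = 0.687 m/s, Re = 3.88×10^4, f = 0.02348, h_f = 10.4 m ≈ 10.8 m ✓

D ≈ 126 mm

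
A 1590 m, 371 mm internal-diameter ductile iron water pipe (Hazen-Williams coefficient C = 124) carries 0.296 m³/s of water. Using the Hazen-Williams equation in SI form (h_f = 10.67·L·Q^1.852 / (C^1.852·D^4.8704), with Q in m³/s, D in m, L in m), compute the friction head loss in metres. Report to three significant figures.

h_f = 10.67·1590·0.296^1.852 / (124^1.852·0.371^4.8704) = 29.56 m

h_f ≈ 29.6 m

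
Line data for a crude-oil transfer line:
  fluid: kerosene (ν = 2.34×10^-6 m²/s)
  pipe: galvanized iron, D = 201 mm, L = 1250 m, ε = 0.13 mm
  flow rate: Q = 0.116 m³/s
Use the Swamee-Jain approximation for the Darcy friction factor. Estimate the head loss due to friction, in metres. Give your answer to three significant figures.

h_f ≈ 80.8 m

V = 4Q/(πD²) = 4·0.116/(π·0.201²) = 3.656 m/s
Re = VD/ν = 3.656·0.201/2.34×10^-6 = 3.14×10^5 → turbulent
ε/D = 0.13/201 = 6.47×10^-4
Swamee-Jain: f = 0.01907
h_f = f(L/D)V²/(2g) = 0.01907·(1250/0.201)·3.656²/(2·9.81) = 80.79 m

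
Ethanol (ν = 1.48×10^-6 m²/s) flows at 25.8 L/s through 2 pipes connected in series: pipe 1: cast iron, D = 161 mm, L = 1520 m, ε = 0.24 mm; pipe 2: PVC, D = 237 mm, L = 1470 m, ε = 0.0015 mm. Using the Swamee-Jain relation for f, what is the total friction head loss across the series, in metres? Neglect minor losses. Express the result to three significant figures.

H ≈ 20.0 m

Pipe 1: V = 1.267 m/s, Re = 1.38×10^5, ε/D = 0.00149, f = 0.02340, h_1 = f(L/D)V²/2g = 18.08 m
Pipe 2: V = 0.5848 m/s, Re = 9.37×10^4, ε/D = 6.33×10^-6, f = 0.01815, h_2 = f(L/D)V²/2g = 1.962 m
Series → Q common, losses add: H = Σh = 20.05 m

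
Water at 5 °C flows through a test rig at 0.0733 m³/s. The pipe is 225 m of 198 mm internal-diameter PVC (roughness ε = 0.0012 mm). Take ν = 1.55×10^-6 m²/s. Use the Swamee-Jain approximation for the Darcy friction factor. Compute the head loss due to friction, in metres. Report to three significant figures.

h_f ≈ 4.73 m

V = 4Q/(πD²) = 4·0.0733/(π·0.198²) = 2.381 m/s
Re = VD/ν = 2.381·0.198/1.55×10^-6 = 3.04×10^5 → turbulent
ε/D = 0.0012/198 = 6.06×10^-6
Swamee-Jain: f = 0.01441
h_f = f(L/D)V²/(2g) = 0.01441·(225/0.198)·2.381²/(2·9.81) = 4.730 m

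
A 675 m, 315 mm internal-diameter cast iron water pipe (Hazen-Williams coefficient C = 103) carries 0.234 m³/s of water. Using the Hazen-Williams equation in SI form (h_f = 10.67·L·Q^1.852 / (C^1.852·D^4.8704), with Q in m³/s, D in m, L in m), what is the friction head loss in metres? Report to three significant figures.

h_f ≈ 25.4 m

h_f = 10.67·675·0.234^1.852 / (103^1.852·0.315^4.8704) = 25.40 m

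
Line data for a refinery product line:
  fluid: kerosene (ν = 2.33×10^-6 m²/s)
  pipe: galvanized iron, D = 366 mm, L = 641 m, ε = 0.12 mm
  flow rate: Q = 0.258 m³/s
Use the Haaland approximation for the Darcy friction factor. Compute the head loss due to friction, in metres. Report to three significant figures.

h_f ≈ 8.94 m

V = 4Q/(πD²) = 4·0.258/(π·0.366²) = 2.452 m/s
Re = VD/ν = 2.452·0.366/2.33×10^-6 = 3.85×10^5 → turbulent
ε/D = 0.12/366 = 3.28×10^-4
Haaland: f = 0.01666
h_f = f(L/D)V²/(2g) = 0.01666·(641/0.366)·2.452²/(2·9.81) = 8.944 m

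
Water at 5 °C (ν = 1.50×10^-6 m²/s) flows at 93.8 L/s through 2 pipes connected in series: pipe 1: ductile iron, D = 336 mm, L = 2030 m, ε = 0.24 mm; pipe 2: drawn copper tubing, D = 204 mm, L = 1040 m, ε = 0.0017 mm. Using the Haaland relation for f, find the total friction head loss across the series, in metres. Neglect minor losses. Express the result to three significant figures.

Pipe 1: V = 1.058 m/s, Re = 2.37×10^5, ε/D = 7.14×10^-4, f = 0.01947, h_1 = f(L/D)V²/2g = 6.711 m
Pipe 2: V = 2.870 m/s, Re = 3.90×10^5, ε/D = 8.33×10^-6, f = 0.01374, h_2 = f(L/D)V²/2g = 29.40 m
Series → Q common, losses add: H = Σh = 36.11 m

H ≈ 36.1 m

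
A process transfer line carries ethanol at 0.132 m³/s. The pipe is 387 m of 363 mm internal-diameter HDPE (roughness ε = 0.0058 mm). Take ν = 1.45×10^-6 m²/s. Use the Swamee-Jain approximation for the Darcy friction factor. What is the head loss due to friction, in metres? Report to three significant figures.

V = 4Q/(πD²) = 4·0.132/(π·0.363²) = 1.275 m/s
Re = VD/ν = 1.275·0.363/1.45×10^-6 = 3.19×10^5 → turbulent
ε/D = 0.0058/363 = 1.60×10^-5
Swamee-Jain: f = 0.01440
h_f = f(L/D)V²/(2g) = 0.01440·(387/0.363)·1.275²/(2·9.81) = 1.273 m

h_f ≈ 1.27 m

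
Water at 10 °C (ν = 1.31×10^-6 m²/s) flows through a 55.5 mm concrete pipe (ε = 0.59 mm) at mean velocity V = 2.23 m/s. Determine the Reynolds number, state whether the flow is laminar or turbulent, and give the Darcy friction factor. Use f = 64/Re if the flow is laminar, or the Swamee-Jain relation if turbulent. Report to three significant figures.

Re ≈ 9.45×10^4; turbulent; f ≈ 0.0396

Re = VD/ν = 2.230·0.0555/1.31×10^-6 = 9.45×10^4
Re > 4000 → turbulent; ε/D = 0.0106
Swamee-Jain: f = 0.03957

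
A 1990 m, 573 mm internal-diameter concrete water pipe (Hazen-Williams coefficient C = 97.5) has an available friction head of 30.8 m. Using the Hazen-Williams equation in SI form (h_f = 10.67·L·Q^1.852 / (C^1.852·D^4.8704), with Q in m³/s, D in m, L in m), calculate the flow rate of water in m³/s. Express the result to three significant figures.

Q ≈ 0.661 m³/s

Rearranging: Q = [h_f·C^1.852·D^4.8704 / (10.67·L)]^(1/1.852)
Q = [30.8·97.5^1.852·0.573^4.8704 / (10.67·1990)]^0.540 = 0.6612 m³/s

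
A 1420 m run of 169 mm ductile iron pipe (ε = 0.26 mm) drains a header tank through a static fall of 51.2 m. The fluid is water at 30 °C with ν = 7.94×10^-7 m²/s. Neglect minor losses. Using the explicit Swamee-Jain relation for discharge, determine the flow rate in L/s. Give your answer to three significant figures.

Swamee-Jain (Type II): Q = -0.965·√(gD⁵h_f/L)·ln[ε/(3.7D) + √(3.17ν²L/(gD³h_f))]
√(gD⁵h_f/L) = √(9.81·0.169⁵·51.2/1420) = 0.006983
ε/(3.7D) = 4.16×10^-4; √(3.17ν²L/(gD³h_f)) = 3.42×10^-5
Q = -0.965·0.006983·ln(4.500×10^-4) = 0.05193 m³/s
Check: V = 2.31 m/s, Re = 4.93×10^5, f = 0.02243, h_f = 51.5 m ≈ 51.2 m ✓

Q ≈ 51.9 L/s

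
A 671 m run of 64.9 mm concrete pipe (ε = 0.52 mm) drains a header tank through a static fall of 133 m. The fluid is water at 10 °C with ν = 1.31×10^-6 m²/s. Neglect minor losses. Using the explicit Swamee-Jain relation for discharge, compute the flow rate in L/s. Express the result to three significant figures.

Q ≈ 8.79 L/s

Swamee-Jain (Type II): Q = -0.965·√(gD⁵h_f/L)·ln[ε/(3.7D) + √(3.17ν²L/(gD³h_f))]
√(gD⁵h_f/L) = √(9.81·0.0649⁵·133/671) = 0.001496
ε/(3.7D) = 0.00217; √(3.17ν²L/(gD³h_f)) = 1.01×10^-4
Q = -0.965·0.001496·ln(0.002267) = 0.008793 m³/s
Check: V = 2.66 m/s, Re = 1.32×10^5, f = 0.03595, h_f = 134 m ≈ 133 m ✓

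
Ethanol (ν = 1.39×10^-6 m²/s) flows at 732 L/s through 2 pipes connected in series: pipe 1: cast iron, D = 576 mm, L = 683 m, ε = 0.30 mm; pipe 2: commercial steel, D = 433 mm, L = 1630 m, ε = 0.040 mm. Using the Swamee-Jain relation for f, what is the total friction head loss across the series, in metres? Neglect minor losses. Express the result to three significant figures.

H ≈ 69.7 m

Pipe 1: V = 2.809 m/s, Re = 1.16×10^6, ε/D = 5.21×10^-4, f = 0.01737, h_1 = f(L/D)V²/2g = 8.283 m
Pipe 2: V = 4.971 m/s, Re = 1.55×10^6, ε/D = 9.24×10^-5, f = 0.01295, h_2 = f(L/D)V²/2g = 61.40 m
Series → Q common, losses add: H = Σh = 69.68 m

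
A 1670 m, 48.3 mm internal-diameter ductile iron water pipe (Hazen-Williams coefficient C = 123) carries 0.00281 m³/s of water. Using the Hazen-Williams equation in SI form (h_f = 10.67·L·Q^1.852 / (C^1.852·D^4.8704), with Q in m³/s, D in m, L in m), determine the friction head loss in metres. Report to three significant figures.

h_f = 10.67·1670·0.00281^1.852 / (123^1.852·0.0483^4.8704) = 116.2 m

h_f ≈ 116 m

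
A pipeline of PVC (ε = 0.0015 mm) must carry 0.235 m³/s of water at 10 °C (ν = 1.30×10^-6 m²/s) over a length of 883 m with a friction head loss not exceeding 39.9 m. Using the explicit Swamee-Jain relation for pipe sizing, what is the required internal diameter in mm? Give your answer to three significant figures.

D ≈ 264 mm

Swamee-Jain (Type III): D = 0.66·[ε^1.25·(LQ²/(gh_f))^4.75 + ν·Q^9.4·(L/(gh_f))^5.2]^0.04
LQ²/(gh_f) = 0.1246; L/(gh_f) = 2.256
Term 1 = ε^1.25·(…)^4.75 = 2.65×10^-12; Term 2 = ν·Q^9.4·(…)^5.2 = 1.09×10^-10
D = 0.66·(2.65×10^-12 + 1.09×10^-10)^0.04 = 0.2640 m = 264 mm
Check: V = 4.29 m/s, Re = 8.72×10^5, f = 0.01201, h_f = 37.8 m ≈ 39.9 m ✓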